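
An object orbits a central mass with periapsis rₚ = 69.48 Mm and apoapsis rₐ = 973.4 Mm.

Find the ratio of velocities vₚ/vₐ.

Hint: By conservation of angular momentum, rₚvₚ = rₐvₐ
rₚ = 69.48 Mm = 6.948 × 10^7 m
rₐ = 973.4 Mm = 9.734 × 10^8 m
rₚvₚ = rₐvₐ  ⇒  vₚ/vₐ = rₐ/rₚ
vₚ/vₐ = (9.734 × 10^8) / (6.948 × 10^7) = 14.0098

Final answer: vₚ/vₐ = 14.01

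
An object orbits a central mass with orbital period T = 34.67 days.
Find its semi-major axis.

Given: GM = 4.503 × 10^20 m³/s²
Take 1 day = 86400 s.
T = 34.67 days = 2.99549 × 10^6 s
GM = 4.503 × 10^20 m³/s²
Kepler's third law: a³ = GM T² / (4π²)
T² = 8.97295 × 10^12 s²
a³ = (4.503 × 10^20) × (8.97295 × 10^12) / (4π²) = 1.02348 × 10^32 m³
a = (a³)^(1/3) = 4.67763 × 10^10 m ≈ 4.678 × 10^10 m

Final answer: 4.678 × 10^10 m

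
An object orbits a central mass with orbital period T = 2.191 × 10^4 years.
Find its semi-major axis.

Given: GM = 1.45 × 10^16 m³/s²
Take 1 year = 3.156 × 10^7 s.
T = 2.191 × 10^4 years = 6.9148 × 10^11 s
GM = 1.45 × 10^16 m³/s²
Kepler's third law: a³ = GM T² / (4π²)
T² = 4.78144 × 10^23 s²
a³ = (1.45 × 10^16) × (4.78144 × 10^23) / (4π²) = 1.75617 × 10^38 m³
a = (a³)^(1/3) = 5.60001 × 10^12 m ≈ 5.6 Tm

Final answer: 5.6 Tm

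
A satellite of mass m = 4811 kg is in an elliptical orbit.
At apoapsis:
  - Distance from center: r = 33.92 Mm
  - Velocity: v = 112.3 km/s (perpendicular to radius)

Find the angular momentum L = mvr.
r = 33.92 Mm = 3.392 × 10^7 m
v = 112.3 km/s = 112300 m/s
vr = 112300 × 3.392 × 10^7 = 3.80922 × 10^12 m²/s
L = m × vr = 4811 × 3.80922 × 10^12 = 1.83261 × 10^16 kg·m²/s ≈ 1.833 × 10^16 kg·m²/s

Final answer: L = 1.833 × 10^16 kg·m²/s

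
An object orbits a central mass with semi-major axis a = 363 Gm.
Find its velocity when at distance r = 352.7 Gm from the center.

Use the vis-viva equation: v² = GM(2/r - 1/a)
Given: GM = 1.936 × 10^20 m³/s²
a = 363 Gm = 3.63 × 10^11 m
r = 352.7 Gm = 3.527 × 10^11 m
GM = 1.936 × 10^20 m³/s²
2/r − 1/a = 5.67054 × 10^-12 − 2.75482 × 10^-12 = 2.91572 × 10^-12 m⁻¹
v² = GM (2/r − 1/a) = 5.64484 × 10^8 m²/s²
v = 23758.9 m/s ≈ 23.76 km/s

Final answer: 23.76 km/s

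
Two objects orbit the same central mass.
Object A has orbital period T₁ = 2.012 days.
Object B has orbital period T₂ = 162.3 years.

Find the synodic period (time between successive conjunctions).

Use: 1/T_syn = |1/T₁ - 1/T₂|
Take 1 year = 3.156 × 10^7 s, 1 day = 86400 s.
T₁ = 2.012 days = 173837 s
T₂ = 162.3 years = 5.12219 × 10^9 s
1/T₁ = 5.75252 × 10^-6 s⁻¹
1/T₂ = 1.95229 × 10^-10 s⁻¹
|1/T₁ − 1/T₂| = 5.75233 × 10^-6 s⁻¹
T_syn = 1 / |1/T₁ − 1/T₂| = 173843 s ≈ 2.012 days

Final answer: T_syn = 2.012 days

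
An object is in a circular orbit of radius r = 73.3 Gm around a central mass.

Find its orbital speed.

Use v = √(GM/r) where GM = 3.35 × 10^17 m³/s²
r = 73.3 Gm = 7.33 × 10^10 m
GM = 3.35 × 10^17 m³/s²
GM/r = (3.35 × 10^17) / (7.33 × 10^10) = 4.57026 × 10^6 m²/s²
v = √(GM/r) = 2137.82 m/s ≈ 2.138 km/s

Final answer: 2.138 km/s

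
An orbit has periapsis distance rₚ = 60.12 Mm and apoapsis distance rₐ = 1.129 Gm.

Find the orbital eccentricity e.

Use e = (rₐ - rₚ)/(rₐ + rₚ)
rₚ = 60.12 Mm = 6.012 × 10^7 m
rₐ = 1.129 Gm = 1.129 × 10^9 m
rₐ − rₚ = 1.06888 × 10^9 m
rₐ + rₚ = 1.18912 × 10^9 m
e = (rₐ − rₚ)/(rₐ + rₚ) = 0.898883

Final answer: e = 0.8989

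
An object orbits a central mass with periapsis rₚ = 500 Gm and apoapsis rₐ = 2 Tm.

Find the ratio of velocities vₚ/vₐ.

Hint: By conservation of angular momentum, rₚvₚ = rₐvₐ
rₚ = 500 Gm = 5 × 10^11 m
rₐ = 2 Tm = 2 × 10^12 m
rₚvₚ = rₐvₐ  ⇒  vₚ/vₐ = rₐ/rₚ
vₚ/vₐ = (2 × 10^12) / (5 × 10^11) = 4

Final answer: vₚ/vₐ = 4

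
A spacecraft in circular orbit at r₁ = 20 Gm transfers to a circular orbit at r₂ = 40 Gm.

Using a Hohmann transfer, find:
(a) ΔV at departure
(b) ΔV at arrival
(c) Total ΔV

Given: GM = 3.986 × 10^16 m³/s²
r₁ = 20 Gm = 2 × 10^10 m
r₂ = 40 Gm = 4 × 10^10 m
GM = 3.986 × 10^16 m³/s²
Transfer ellipse: a_t = (r₁ + r₂)/2 = 3 × 10^10 m
Circular speed at r₁: v₁ = √(GM/r₁) = 1411.74 m/s
Transfer speed at r₁ (periapsis): v₁ₜ = √(GM(2/r₁ − 1/a_t)) = 1630.13 m/s
(a) ΔV₁ = v₁ₜ − v₁ = 218.396 m/s ≈ 218.4 m/s
Circular speed at r₂: v₂ = √(GM/r₂) = 998.248 m/s
Transfer speed at r₂ (apoapsis): v₂ₜ = √(GM(2/r₂ − 1/a_t)) = 815.066 m/s
(b) ΔV₂ = v₂ − v₂ₜ = 183.182 m/s ≈ 183.2 m/s
(c) ΔV_total = ΔV₁ + ΔV₂ = 401.578 m/s ≈ 401.6 m/s

Final answer:
(a) ΔV₁ = 218.4 m/s
(b) ΔV₂ = 183.2 m/s
(c) ΔV_total = 401.6 m/s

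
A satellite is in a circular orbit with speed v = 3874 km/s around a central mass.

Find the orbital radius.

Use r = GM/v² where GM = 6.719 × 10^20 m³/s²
v = 3874 km/s = 3.874 × 10^6 m/s
GM = 6.719 × 10^20 m³/s²
v² = 1.50079 × 10^13 m²/s²
r = GM/v² = (6.719 × 10^20) / (1.50079 × 10^13) = 4.47698 × 10^7 m ≈ 44.77 Mm

Final answer: 44.77 Mm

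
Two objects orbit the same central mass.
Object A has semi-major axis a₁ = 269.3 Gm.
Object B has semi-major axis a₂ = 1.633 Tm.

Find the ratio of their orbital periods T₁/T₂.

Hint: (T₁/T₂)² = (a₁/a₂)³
a₁ = 269.3 Gm = 2.693 × 10^11 m
a₂ = 1.633 Tm = 1.633 × 10^12 m
a₁/a₂ = 0.164911
T₁/T₂ = (a₁/a₂)^(3/2) = (0.164911)^1.5 = 0.0669692

Final answer: T₁/T₂ = 0.06697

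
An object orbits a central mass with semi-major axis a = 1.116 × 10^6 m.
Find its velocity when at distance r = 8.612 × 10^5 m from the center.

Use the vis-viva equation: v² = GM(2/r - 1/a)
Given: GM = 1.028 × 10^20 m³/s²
a = 1.116 × 10^6 m
r = 8.612 × 10^5 m
GM = 1.028 × 10^20 m³/s²
2/r − 1/a = 2.32234 × 10^-6 − 8.96057 × 10^-7 = 1.42628 × 10^-6 m⁻¹
v² = GM (2/r − 1/a) = 1.46622 × 10^14 m²/s²
v = 1.21088 × 10^7 m/s ≈ 1.211 × 10^4 km/s

Final answer: 1.211 × 10^4 km/s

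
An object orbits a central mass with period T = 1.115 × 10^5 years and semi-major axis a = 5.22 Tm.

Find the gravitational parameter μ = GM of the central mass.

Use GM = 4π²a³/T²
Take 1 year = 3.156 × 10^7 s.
T = 1.115 × 10^5 years = 3.51894 × 10^12 s
a = 5.22 Tm = 5.22 × 10^12 m
a³ = 1.42237 × 10^38 m³
T² = 1.23829 × 10^25 s²
GM = 4π² × (1.42237 × 10^38) / (1.23829 × 10^25) = 4.53469 × 10^14 m³/s²
GM ≈ 4.535 × 10^14 m³/s²

Final answer: GM = 4.535 × 10^14 m³/s²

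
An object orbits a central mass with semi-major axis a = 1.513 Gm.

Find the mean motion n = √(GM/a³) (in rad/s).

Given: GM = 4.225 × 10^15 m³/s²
a = 1.513 Gm = 1.513 × 10^9 m
GM = 4.225 × 10^15 m³/s²
a³ = 3.46351 × 10^27 m³
GM/a³ = (4.225 × 10^15) / (3.46351 × 10^27) = 1.21986 × 10^-12 s⁻²
n = √(GM/a³) = 1.10447 × 10^-6 rad/s ≈ 1.104 × 10^-6 rad/s

Final answer: n = 1.104 × 10^-6 rad/s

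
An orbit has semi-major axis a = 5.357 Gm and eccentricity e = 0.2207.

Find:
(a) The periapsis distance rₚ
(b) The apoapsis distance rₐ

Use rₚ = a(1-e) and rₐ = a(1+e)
a = 5.357 Gm = 5.357 × 10^9 m
e = 0.2207:  1 − e = 0.7793,  1 + e = 1.2207
(a) rₚ = a(1 − e) = 5.357 × 10^9 m × 0.7793 = 4.17471 × 10^9 m ≈ 4.175 Gm
(b) rₐ = a(1 + e) = 5.357 × 10^9 m × 1.2207 = 6.53929 × 10^9 m ≈ 6.539 Gm

Final answer:
(a) rₚ = 4.175 Gm
(b) rₐ = 6.539 Gm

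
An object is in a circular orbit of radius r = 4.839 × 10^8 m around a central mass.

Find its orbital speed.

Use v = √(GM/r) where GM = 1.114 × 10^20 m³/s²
r = 4.839 × 10^8 m
GM = 1.114 × 10^20 m³/s²
GM/r = (1.114 × 10^20) / (4.839 × 10^8) = 2.30213 × 10^11 m²/s²
v = √(GM/r) = 479805 m/s ≈ 479.8 km/s

Final answer: 479.8 km/s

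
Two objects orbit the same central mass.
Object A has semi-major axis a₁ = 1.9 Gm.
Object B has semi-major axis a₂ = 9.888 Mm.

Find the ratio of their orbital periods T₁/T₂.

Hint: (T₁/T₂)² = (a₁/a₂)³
a₁ = 1.9 Gm = 1.9 × 10^9 m
a₂ = 9.888 Mm = 9.888 × 10^6 m
a₁/a₂ = 192.152
T₁/T₂ = (a₁/a₂)^(3/2) = (192.152)^1.5 = 2663.59

Final answer: T₁/T₂ = 2664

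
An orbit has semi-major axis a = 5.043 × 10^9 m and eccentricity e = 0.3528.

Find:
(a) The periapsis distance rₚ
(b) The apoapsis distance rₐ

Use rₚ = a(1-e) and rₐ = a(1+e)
a = 5.043 × 10^9 m
e = 0.3528:  1 − e = 0.6472,  1 + e = 1.3528
(a) rₚ = a(1 − e) = 5.043 × 10^9 m × 0.6472 = 3.26383 × 10^9 m ≈ 3.264 × 10^9 m
(b) rₐ = a(1 + e) = 5.043 × 10^9 m × 1.3528 = 6.82217 × 10^9 m ≈ 6.822 × 10^9 m

Final answer:
(a) rₚ = 3.264 × 10^9 m
(b) rₐ = 6.822 × 10^9 m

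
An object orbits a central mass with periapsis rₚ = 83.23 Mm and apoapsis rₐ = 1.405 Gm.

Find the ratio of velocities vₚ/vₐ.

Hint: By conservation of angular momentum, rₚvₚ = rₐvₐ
rₚ = 83.23 Mm = 8.323 × 10^7 m
rₐ = 1.405 Gm = 1.405 × 10^9 m
rₚvₚ = rₐvₐ  ⇒  vₚ/vₐ = rₐ/rₚ
vₚ/vₐ = (1.405 × 10^9) / (8.323 × 10^7) = 16.8809

Final answer: vₚ/vₐ = 16.88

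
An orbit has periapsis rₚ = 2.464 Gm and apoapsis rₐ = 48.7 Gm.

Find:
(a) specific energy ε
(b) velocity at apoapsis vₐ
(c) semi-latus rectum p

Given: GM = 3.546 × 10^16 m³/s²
rₚ = 2.464 Gm = 2.464 × 10^9 m
rₐ = 48.7 Gm = 4.87 × 10^10 m
GM = 3.546 × 10^16 m³/s²
a = (rₚ + rₐ)/2 = 2.5582 × 10^10 m
e = (rₐ − rₚ)/(rₐ + rₚ) = (4.6236 × 10^10) / (5.1164 × 10^10) = 0.903682
(a) 2a = 5.1164 × 10^10 m;  ε = −GM/(2a) = -693065 J/kg ≈ -693.1 kJ/kg
(b) vₐ² = GM (2/rₐ − 1/a) = 3.546 × 10^16 × (4.10678 × 10^-11 − 3.909 × 10^-11) = 70132 m²/s²;  vₐ = 264.824 m/s ≈ 264.8 m/s
(c) 1 − e² = 0.183358;  p = a(1 − e²) = 2.5582 × 10^10 × 0.183358 = 4.69067 × 10^9 m ≈ 4.691 Gm

Final answer:
(a) specific energy ε = -693.1 kJ/kg
(b) velocity at apoapsis vₐ = 264.8 m/s
(c) semi-latus rectum p = 4.691 Gm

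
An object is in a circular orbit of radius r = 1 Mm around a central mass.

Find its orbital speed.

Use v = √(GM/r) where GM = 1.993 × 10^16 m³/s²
r = 1 Mm = 1 × 10^6 m
GM = 1.993 × 10^16 m³/s²
GM/r = (1.993 × 10^16) / (1 × 10^6) = 1.993 × 10^10 m²/s²
v = √(GM/r) = 141174 m/s ≈ 141.2 km/s

Final answer: 141.2 km/s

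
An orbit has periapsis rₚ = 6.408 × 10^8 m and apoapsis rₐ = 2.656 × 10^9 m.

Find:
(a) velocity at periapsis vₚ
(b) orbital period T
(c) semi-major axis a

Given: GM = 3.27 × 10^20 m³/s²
rₚ = 6.408 × 10^8 m
rₐ = 2.656 × 10^9 m
GM = 3.27 × 10^20 m³/s²
a = (rₚ + rₐ)/2 = 1.6484 × 10^9 m
e = (rₐ − rₚ)/(rₐ + rₚ) = (2.0152 × 10^9) / (3.2968 × 10^9) = 0.611259
(a) vₚ² = GM (2/rₚ − 1/a) = 3.27 × 10^20 × (3.1211 × 10^-9 − 6.06649 × 10^-10) = 8.22225 × 10^11 m²/s²;  vₚ = 906766 m/s ≈ 906.8 km/s
(b) a³ = 4.47907 × 10^27 m³;  T = 2π √(a³/GM) = 2π × 3701.01 s = 23254.1 s ≈ 6.459 hours
(c) a = 1.6484 × 10^9 m ≈ 1.648 × 10^9 m

Final answer:
(a) velocity at periapsis vₚ = 906.8 km/s
(b) orbital period T = 6.459 hours
(c) semi-major axis a = 1.648 × 10^9 m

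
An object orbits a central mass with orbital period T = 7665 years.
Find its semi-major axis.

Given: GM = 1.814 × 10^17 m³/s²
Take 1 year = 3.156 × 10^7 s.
T = 7665 years = 2.41907 × 10^11 s
GM = 1.814 × 10^17 m³/s²
Kepler's third law: a³ = GM T² / (4π²)
T² = 5.85192 × 10^22 s²
a³ = (1.814 × 10^17) × (5.85192 × 10^22) / (4π²) = 2.68891 × 10^38 m³
a = (a³)^(1/3) = 6.45444 × 10^12 m ≈ 6.454 Tm

Final answer: 6.454 Tm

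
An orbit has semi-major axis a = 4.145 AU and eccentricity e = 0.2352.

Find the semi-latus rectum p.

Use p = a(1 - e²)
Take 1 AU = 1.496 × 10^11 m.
a = 4.145 AU = 6.20092 × 10^11 m
e = 0.2352,  e² = 0.055319,  1 − e² = 0.944681
p = a(1 − e²) = 6.20092 × 10^11 m × 0.944681 = 5.85789 × 10^11 m ≈ 3.916 AU

Final answer: p = 3.916 AU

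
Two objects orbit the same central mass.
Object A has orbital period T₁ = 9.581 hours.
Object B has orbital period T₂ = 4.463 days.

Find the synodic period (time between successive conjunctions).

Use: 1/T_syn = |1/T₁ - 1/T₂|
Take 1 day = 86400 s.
T₁ = 9.581 hours = 34491.6 s
T₂ = 4.463 days = 385603 s
1/T₁ = 2.89926 × 10^-5 s⁻¹
1/T₂ = 2.59334 × 10^-6 s⁻¹
|1/T₁ − 1/T₂| = 2.63992 × 10^-5 s⁻¹
T_syn = 1 / |1/T₁ − 1/T₂| = 37879.9 s ≈ 10.52 hours

Final answer: T_syn = 10.52 hours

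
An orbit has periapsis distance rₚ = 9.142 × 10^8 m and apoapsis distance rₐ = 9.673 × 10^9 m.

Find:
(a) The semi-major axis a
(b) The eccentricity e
rₚ = 9.142 × 10^8 m
rₐ = 9.673 × 10^9 m
(a) a = (rₚ + rₐ)/2 = 5.2936 × 10^9 m ≈ 5.294 × 10^9 m
(b) e = (rₐ − rₚ)/(rₐ + rₚ) = (8.7588 × 10^9) / (1.05872 × 10^10) = 0.827301

Final answer:
(a) a = 5.294 × 10^9 m
(b) e = 0.8273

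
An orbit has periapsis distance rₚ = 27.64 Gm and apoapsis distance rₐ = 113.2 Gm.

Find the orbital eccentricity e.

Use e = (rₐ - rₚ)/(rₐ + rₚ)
rₚ = 27.64 Gm = 2.764 × 10^10 m
rₐ = 113.2 Gm = 1.132 × 10^11 m
rₐ − rₚ = 8.556 × 10^10 m
rₐ + rₚ = 1.4084 × 10^11 m
e = (rₐ − rₚ)/(rₐ + rₚ) = 0.607498

Final answer: e = 0.6075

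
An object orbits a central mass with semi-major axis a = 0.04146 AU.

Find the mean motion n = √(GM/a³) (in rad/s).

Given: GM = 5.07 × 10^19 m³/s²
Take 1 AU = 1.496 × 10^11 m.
a = 0.04146 AU = 6.20242 × 10^9 m
GM = 5.07 × 10^19 m³/s²
a³ = 2.38607 × 10^29 m³
GM/a³ = (5.07 × 10^19) / (2.38607 × 10^29) = 2.12484 × 10^-10 s⁻²
n = √(GM/a³) = 1.45768 × 10^-5 rad/s ≈ 1.458 × 10^-5 rad/s

Final answer: n = 1.458 × 10^-5 rad/s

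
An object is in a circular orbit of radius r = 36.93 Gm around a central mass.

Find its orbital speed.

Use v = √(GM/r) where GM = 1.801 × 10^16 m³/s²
r = 36.93 Gm = 3.693 × 10^10 m
GM = 1.801 × 10^16 m³/s²
GM/r = (1.801 × 10^16) / (3.693 × 10^10) = 487679 m²/s²
v = √(GM/r) = 698.34 m/s ≈ 698.3 m/s

Final answer: 698.3 m/s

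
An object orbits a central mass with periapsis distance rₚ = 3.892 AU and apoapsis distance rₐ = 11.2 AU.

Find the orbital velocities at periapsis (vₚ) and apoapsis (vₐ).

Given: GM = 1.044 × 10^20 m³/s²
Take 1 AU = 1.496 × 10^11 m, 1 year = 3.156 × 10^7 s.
rₚ = 3.892 AU = 5.82243 × 10^11 m
rₐ = 11.2 AU = 1.67552 × 10^12 m
GM = 1.044 × 10^20 m³/s²
a = (rₚ + rₐ)/2 = 1.12888 × 10^12 m
Vis-viva: v² = GM (2/r − 1/a)
vₚ² = 1.044 × 10^20 × (3.43499 × 10^-12 − 8.85832 × 10^-13) = 2.66132 × 10^8 m²/s²
vₚ = 16313.6 m/s ≈ 3.442 AU/year
vₐ² = 1.044 × 10^20 × (1.19366 × 10^-12 − 8.85832 × 10^-13) = 3.21371 × 10^7 m²/s²
vₐ = 5668.96 m/s ≈ 1.196 AU/year

Final answer: vₚ = 3.442 AU/year, vₐ = 1.196 AU/year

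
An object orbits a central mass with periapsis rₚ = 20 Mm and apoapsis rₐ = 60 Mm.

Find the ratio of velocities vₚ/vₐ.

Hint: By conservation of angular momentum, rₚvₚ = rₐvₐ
rₚ = 20 Mm = 2 × 10^7 m
rₐ = 60 Mm = 6 × 10^7 m
rₚvₚ = rₐvₐ  ⇒  vₚ/vₐ = rₐ/rₚ
vₚ/vₐ = (6 × 10^7) / (2 × 10^7) = 3

Final answer: vₚ/vₐ = 3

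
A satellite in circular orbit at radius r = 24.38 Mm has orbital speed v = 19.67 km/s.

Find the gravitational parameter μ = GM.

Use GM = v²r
r = 24.38 Mm = 2.438 × 10^7 m
v = 19.67 km/s = 19670 m/s
v² = 3.86909 × 10^8 m²/s²
GM = v²r = 3.86909 × 10^8 × 2.438 × 10^7 = 9.43284 × 10^15 m³/s²
GM ≈ 9.433 × 10^15 m³/s²

Final answer: GM = 9.433 × 10^15 m³/s²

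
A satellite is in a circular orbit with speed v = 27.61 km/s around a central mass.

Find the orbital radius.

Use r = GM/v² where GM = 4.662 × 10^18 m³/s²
v = 27.61 km/s = 27610 m/s
GM = 4.662 × 10^18 m³/s²
v² = 7.62312 × 10^8 m²/s²
r = GM/v² = (4.662 × 10^18) / (7.62312 × 10^8) = 6.11561 × 10^9 m ≈ 6.116 Gm

Final answer: 6.116 Gm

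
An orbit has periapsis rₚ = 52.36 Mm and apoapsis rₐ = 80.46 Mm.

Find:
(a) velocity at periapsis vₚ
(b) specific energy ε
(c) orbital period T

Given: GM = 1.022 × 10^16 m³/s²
rₚ = 52.36 Mm = 5.236 × 10^7 m
rₐ = 80.46 Mm = 8.046 × 10^7 m
GM = 1.022 × 10^16 m³/s²
a = (rₚ + rₐ)/2 = 6.641 × 10^7 m
e = (rₐ − rₚ)/(rₐ + rₚ) = (2.81 × 10^7) / (1.3282 × 10^8) = 0.211565
(a) vₚ² = GM (2/rₚ − 1/a) = 1.022 × 10^16 × (3.81971 × 10^-8 − 1.5058 × 10^-8) = 2.36482 × 10^8 m²/s²;  vₚ = 15378 m/s ≈ 15.38 km/s
(b) 2a = 1.3282 × 10^8 m;  ε = −GM/(2a) = -7.69462 × 10^7 J/kg ≈ -76.95 MJ/kg
(c) a³ = 2.92887 × 10^23 m³;  T = 2π √(a³/GM) = 2π × 5353.34 s = 33636 s ≈ 9.343 hours

Final answer:
(a) velocity at periapsis vₚ = 15.38 km/s
(b) specific energy ε = -76.95 MJ/kg
(c) orbital period T = 9.343 hours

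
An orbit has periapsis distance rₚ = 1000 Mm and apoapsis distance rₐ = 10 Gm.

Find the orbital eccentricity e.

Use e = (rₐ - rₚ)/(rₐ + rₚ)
rₚ = 1000 Mm = 1 × 10^9 m
rₐ = 10 Gm = 1 × 10^10 m
rₐ − rₚ = 9 × 10^9 m
rₐ + rₚ = 1.1 × 10^10 m
e = (rₐ − rₚ)/(rₐ + rₚ) = 0.818182

Final answer: e = 0.8182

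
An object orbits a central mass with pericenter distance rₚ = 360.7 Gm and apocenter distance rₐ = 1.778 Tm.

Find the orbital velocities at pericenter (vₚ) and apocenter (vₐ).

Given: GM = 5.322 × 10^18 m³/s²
rₚ = 360.7 Gm = 3.607 × 10^11 m
rₐ = 1.778 Tm = 1.778 × 10^12 m
GM = 5.322 × 10^18 m³/s²
a = (rₚ + rₐ)/2 = 1.06935 × 10^12 m
Vis-viva: v² = GM (2/r − 1/a)
vₚ² = 5.322 × 10^18 × (5.54477 × 10^-12 − 9.35148 × 10^-13) = 2.45324 × 10^7 m²/s²
vₚ = 4953.02 m/s ≈ 4.953 km/s
vₐ² = 5.322 × 10^18 × (1.12486 × 10^-12 − 9.35148 × 10^-13) = 1.00965 × 10^6 m²/s²
vₐ = 1004.81 m/s ≈ 1.005 km/s

Final answer: vₚ = 4.953 km/s, vₐ = 1.005 km/s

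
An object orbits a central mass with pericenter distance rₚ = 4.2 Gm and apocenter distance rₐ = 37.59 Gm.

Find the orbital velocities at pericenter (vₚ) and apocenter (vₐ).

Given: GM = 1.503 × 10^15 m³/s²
rₚ = 4.2 Gm = 4.2 × 10^9 m
rₐ = 37.59 Gm = 3.759 × 10^10 m
GM = 1.503 × 10^15 m³/s²
a = (rₚ + rₐ)/2 = 2.0895 × 10^10 m
Vis-viva: v² = GM (2/r − 1/a)
vₚ² = 1.503 × 10^15 × (4.7619 × 10^-10 − 4.78583 × 10^-11) = 643783 m²/s²
vₚ = 802.361 m/s ≈ 802.4 m/s
vₐ² = 1.503 × 10^15 × (5.32056 × 10^-11 − 4.78583 × 10^-11) = 8036.99 m²/s²
vₐ = 89.6493 m/s ≈ 89.65 m/s

Final answer: vₚ = 802.4 m/s, vₐ = 89.65 m/s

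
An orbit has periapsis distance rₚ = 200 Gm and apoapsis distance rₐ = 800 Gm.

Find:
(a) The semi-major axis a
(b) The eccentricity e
rₚ = 200 Gm = 2 × 10^11 m
rₐ = 800 Gm = 8 × 10^11 m
(a) a = (rₚ + rₐ)/2 = 5 × 10^11 m ≈ 500 Gm
(b) e = (rₐ − rₚ)/(rₐ + rₚ) = (6 × 10^11) / (1 × 10^12) = 0.6

Final answer:
(a) a = 500 Gm
(b) e = 0.6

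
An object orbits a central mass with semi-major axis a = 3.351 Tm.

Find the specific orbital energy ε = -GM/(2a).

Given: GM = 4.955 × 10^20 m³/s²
a = 3.351 Tm = 3.351 × 10^12 m
GM = 4.955 × 10^20 m³/s²
2a = 6.702 × 10^12 m
ε = −GM/(2a) = -7.39332 × 10^7 J/kg ≈ -73.93 MJ/kg

Final answer: -73.93 MJ/kg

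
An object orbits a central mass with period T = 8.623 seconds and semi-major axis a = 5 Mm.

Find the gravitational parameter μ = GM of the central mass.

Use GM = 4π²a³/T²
T = 8.623 seconds
a = 5 Mm = 5 × 10^6 m
a³ = 1.25 × 10^20 m³
T² = 74.3561 s²
GM = 4π² × (1.25 × 10^20) / 74.3561 = 6.63671 × 10^19 m³/s²
GM ≈ 6.637 × 10^19 m³/s²

Final answer: GM = 6.637 × 10^19 m³/s²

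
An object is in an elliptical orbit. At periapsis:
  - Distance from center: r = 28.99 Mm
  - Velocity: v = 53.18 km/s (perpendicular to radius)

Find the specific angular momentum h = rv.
r = 28.99 Mm = 2.899 × 10^7 m
v = 53.18 km/s = 53180 m/s
h = rv = 2.899 × 10^7 × 53180 = 1.54169 × 10^12 m²/s ≈ 1.542 × 10^12 m²/s

Final answer: h = 1.542 × 10^12 m²/s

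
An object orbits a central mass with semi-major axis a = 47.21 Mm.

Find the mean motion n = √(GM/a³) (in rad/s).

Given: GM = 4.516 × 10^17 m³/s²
a = 47.21 Mm = 4.721 × 10^7 m
GM = 4.516 × 10^17 m³/s²
a³ = 1.05221 × 10^23 m³
GM/a³ = (4.516 × 10^17) / (1.05221 × 10^23) = 4.29192 × 10^-6 s⁻²
n = √(GM/a³) = 0.0020717 rad/s ≈ 0.002072 rad/s

Final answer: n = 0.002072 rad/s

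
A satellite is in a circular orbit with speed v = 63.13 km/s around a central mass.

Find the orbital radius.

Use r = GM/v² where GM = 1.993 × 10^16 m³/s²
v = 63.13 km/s = 63130 m/s
GM = 1.993 × 10^16 m³/s²
v² = 3.9854 × 10^9 m²/s²
r = GM/v² = (1.993 × 10^16) / (3.9854 × 10^9) = 5.00076 × 10^6 m ≈ 5.001 Mm

Final answer: 5.001 Mm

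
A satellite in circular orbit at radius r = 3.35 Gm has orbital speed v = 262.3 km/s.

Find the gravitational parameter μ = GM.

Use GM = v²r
r = 3.35 Gm = 3.35 × 10^9 m
v = 262.3 km/s = 262300 m/s
v² = 6.88013 × 10^10 m²/s²
GM = v²r = 6.88013 × 10^10 × 3.35 × 10^9 = 2.30484 × 10^20 m³/s²
GM ≈ 2.305 × 10^20 m³/s²

Final answer: GM = 2.305 × 10^20 m³/s²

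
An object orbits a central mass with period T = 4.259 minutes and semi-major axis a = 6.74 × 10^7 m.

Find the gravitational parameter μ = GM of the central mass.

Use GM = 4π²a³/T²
T = 4.259 minutes = 255.54 s
a = 6.74 × 10^7 m
a³ = 3.06182 × 10^23 m³
T² = 65300.7 s²
GM = 4π² × (3.06182 × 10^23) / 65300.7 = 1.85106 × 10^20 m³/s²
GM ≈ 1.851 × 10^20 m³/s²

Final answer: GM = 1.851 × 10^20 m³/s²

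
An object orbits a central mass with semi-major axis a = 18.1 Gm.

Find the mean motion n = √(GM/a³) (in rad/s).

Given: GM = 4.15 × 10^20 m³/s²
a = 18.1 Gm = 1.81 × 10^10 m
GM = 4.15 × 10^20 m³/s²
a³ = 5.92974 × 10^30 m³
GM/a³ = (4.15 × 10^20) / (5.92974 × 10^30) = 6.99862 × 10^-11 s⁻²
n = √(GM/a³) = 8.36578 × 10^-6 rad/s ≈ 8.366 × 10^-6 rad/s

Final answer: n = 8.366 × 10^-6 rad/s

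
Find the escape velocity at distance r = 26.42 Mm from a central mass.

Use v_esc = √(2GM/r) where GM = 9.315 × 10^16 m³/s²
r = 26.42 Mm = 2.642 × 10^7 m
GM = 9.315 × 10^16 m³/s²
2GM/r = 2 × (9.315 × 10^16) / (2.642 × 10^7) = 7.05148 × 10^9 m²/s²
v_esc = √(2GM/r) = 83973.1 m/s ≈ 83.97 km/s

Final answer: 83.97 km/s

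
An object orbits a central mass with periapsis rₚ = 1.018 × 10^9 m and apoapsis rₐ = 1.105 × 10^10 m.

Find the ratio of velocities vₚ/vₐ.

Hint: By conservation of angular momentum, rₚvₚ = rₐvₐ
rₚ = 1.018 × 10^9 m
rₐ = 1.105 × 10^10 m
rₚvₚ = rₐvₐ  ⇒  vₚ/vₐ = rₐ/rₚ
vₚ/vₐ = (1.105 × 10^10) / (1.018 × 10^9) = 10.8546

Final answer: vₚ/vₐ = 10.85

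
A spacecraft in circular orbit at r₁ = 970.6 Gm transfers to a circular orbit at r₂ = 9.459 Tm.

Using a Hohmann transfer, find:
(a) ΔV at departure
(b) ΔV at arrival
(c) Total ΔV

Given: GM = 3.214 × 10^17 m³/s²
r₁ = 970.6 Gm = 9.706 × 10^11 m
r₂ = 9.459 Tm = 9.459 × 10^12 m
GM = 3.214 × 10^17 m³/s²
Transfer ellipse: a_t = (r₁ + r₂)/2 = 5.2148 × 10^12 m
Circular speed at r₁: v₁ = √(GM/r₁) = 575.444 m/s
Transfer speed at r₁ (periapsis): v₁ₜ = √(GM(2/r₁ − 1/a_t)) = 775.009 m/s
(a) ΔV₁ = v₁ₜ − v₁ = 199.565 m/s ≈ 199.6 m/s
Circular speed at r₂: v₂ = √(GM/r₂) = 184.332 m/s
Transfer speed at r₂ (apoapsis): v₂ₜ = √(GM(2/r₂ − 1/a_t)) = 79.5246 m/s
(b) ΔV₂ = v₂ − v₂ₜ = 104.807 m/s ≈ 104.8 m/s
(c) ΔV_total = ΔV₁ + ΔV₂ = 304.372 m/s ≈ 304.4 m/s

Final answer:
(a) ΔV₁ = 199.6 m/s
(b) ΔV₂ = 104.8 m/s
(c) ΔV_total = 304.4 m/s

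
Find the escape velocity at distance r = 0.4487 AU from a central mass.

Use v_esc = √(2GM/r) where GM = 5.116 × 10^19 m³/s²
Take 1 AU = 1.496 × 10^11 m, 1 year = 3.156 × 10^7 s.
r = 0.4487 AU = 6.71255 × 10^10 m
GM = 5.116 × 10^19 m³/s²
2GM/r = 2 × (5.116 × 10^19) / (6.71255 × 10^10) = 1.52431 × 10^9 m²/s²
v_esc = √(2GM/r) = 39042.4 m/s ≈ 8.236 AU/year

Final answer: 8.236 AU/year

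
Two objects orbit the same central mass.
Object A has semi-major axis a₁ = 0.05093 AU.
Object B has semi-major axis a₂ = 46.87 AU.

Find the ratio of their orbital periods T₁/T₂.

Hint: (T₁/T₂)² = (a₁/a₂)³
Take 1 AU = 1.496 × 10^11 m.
a₁ = 0.05093 AU = 7.61913 × 10^9 m
a₂ = 46.87 AU = 7.01175 × 10^12 m
a₁/a₂ = 0.00108662
T₁/T₂ = (a₁/a₂)^(3/2) = (0.00108662)^1.5 = 3.58194 × 10^-5

Final answer: T₁/T₂ = 3.582 × 10^-5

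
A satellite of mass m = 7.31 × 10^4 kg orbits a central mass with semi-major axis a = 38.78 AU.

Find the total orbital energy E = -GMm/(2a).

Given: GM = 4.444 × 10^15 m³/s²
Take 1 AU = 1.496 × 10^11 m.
a = 38.78 AU = 5.80149 × 10^12 m
GM = 4.444 × 10^15 m³/s²
2a = 1.1603 × 10^13 m
GMm = 4.444 × 10^15 × 73100 = 3.24856 × 10^20 m³·kg/s²
E = −GMm/(2a) = -2.79977 × 10^7 J ≈ -28 MJ

Final answer: -28 MJ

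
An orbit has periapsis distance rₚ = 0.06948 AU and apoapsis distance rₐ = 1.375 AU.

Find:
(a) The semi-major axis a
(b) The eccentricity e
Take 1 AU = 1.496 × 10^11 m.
rₚ = 0.06948 AU = 1.03942 × 10^10 m
rₐ = 1.375 AU = 2.057 × 10^11 m
(a) a = (rₚ + rₐ)/2 = 1.08047 × 10^11 m ≈ 0.7222 AU
(b) e = (rₐ − rₚ)/(rₐ + rₚ) = (1.95306 × 10^11) / (2.16094 × 10^11) = 0.903799

Final answer:
(a) a = 0.7222 AU
(b) e = 0.9038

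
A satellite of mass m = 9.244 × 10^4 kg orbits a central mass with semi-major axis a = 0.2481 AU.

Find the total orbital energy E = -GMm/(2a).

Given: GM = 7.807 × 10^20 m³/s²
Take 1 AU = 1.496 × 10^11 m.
a = 0.2481 AU = 3.71158 × 10^10 m
GM = 7.807 × 10^20 m³/s²
2a = 7.42315 × 10^10 m
GMm = 7.807 × 10^20 × 92440 = 7.21679 × 10^25 m³·kg/s²
E = −GMm/(2a) = -9.722 × 10^14 J ≈ -972.2 TJ

Final answer: -972.2 TJ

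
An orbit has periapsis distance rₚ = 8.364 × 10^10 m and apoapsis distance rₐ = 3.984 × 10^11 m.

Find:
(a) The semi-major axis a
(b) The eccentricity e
rₚ = 8.364 × 10^10 m
rₐ = 3.984 × 10^11 m
(a) a = (rₚ + rₐ)/2 = 2.4102 × 10^11 m ≈ 2.41 × 10^11 m
(b) e = (rₐ − rₚ)/(rₐ + rₚ) = (3.1476 × 10^11) / (4.8204 × 10^11) = 0.652975

Final answer:
(a) a = 2.41 × 10^11 m
(b) e = 0.653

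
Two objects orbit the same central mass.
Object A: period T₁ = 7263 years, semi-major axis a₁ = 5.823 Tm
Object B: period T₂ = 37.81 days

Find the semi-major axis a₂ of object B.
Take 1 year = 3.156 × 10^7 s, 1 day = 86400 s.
T₁ = 7263 years = 2.2922 × 10^11 s
T₂ = 37.81 days = 3.26678 × 10^6 s
a₁ = 5.823 Tm = 5.823 × 10^12 m
Kepler's third law: (T₂/T₁)² = (a₂/a₁)³  ⇒  a₂ = a₁ (T₂/T₁)^(2/3)
T₂/T₁ = 1.42517 × 10^-5
(T₂/T₁)^(2/3) = 0.000587821
a₂ = 5.823 × 10^12 m × 0.000587821 = 3.42288 × 10^9 m ≈ 3.423 Gm

Final answer: a₂ = 3.423 Gm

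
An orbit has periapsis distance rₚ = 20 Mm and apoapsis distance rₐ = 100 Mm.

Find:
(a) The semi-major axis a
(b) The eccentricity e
rₚ = 20 Mm = 2 × 10^7 m
rₐ = 100 Mm = 1 × 10^8 m
(a) a = (rₚ + rₐ)/2 = 6 × 10^7 m ≈ 60 Mm
(b) e = (rₐ − rₚ)/(rₐ + rₚ) = (8 × 10^7) / (1.2 × 10^8) = 0.666667

Final answer:
(a) a = 60 Mm
(b) e = 0.6667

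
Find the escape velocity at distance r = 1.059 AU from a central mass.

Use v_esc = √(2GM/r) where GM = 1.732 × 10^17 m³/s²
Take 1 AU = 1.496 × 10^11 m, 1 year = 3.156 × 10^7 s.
r = 1.059 AU = 1.58426 × 10^11 m
GM = 1.732 × 10^17 m³/s²
2GM/r = 2 × (1.732 × 10^17) / (1.58426 × 10^11) = 2.1865 × 10^6 m²/s²
v_esc = √(2GM/r) = 1478.68 m/s ≈ 0.3119 AU/year

Final answer: 0.3119 AU/year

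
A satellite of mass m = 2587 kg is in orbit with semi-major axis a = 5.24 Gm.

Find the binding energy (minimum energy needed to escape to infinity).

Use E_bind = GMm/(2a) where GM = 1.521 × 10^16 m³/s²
a = 5.24 Gm = 5.24 × 10^9 m
GM = 1.521 × 10^16 m³/s²
m = 2587 kg
GMm = 1.521 × 10^16 × 2587 = 3.93483 × 10^19 m³·kg/s²
2a = 1.048 × 10^10 m
E_bind = GMm/(2a) = 3.75461 × 10^9 J ≈ 3.755 GJ

Final answer: 3.755 GJ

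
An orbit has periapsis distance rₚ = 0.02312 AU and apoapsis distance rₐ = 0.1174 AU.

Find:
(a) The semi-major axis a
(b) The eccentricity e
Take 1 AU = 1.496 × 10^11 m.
rₚ = 0.02312 AU = 3.45875 × 10^9 m
rₐ = 0.1174 AU = 1.7563 × 10^10 m
(a) a = (rₚ + rₐ)/2 = 1.05109 × 10^10 m ≈ 0.07026 AU
(b) e = (rₐ − rₚ)/(rₐ + rₚ) = (1.41043 × 10^10) / (2.10218 × 10^10) = 0.670937

Final answer:
(a) a = 0.07026 AU
(b) e = 0.6709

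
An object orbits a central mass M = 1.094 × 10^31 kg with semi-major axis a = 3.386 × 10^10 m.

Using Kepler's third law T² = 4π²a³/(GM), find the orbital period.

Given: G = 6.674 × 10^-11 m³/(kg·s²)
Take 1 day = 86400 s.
M = 1.094 × 10^31 kg
GM = G × M = 6.674 × 10^-11 × 1.094 × 10^31 = 7.30136 × 10^20 m³/s²
a = 3.386 × 10^10 m
a³ = 3.88205 × 10^31 m³
T = 2π √(a³/GM) = 2π √((3.88205 × 10^31) / (7.30136 × 10^20)) = 2π × 230584 s
T = 1.4488 × 10^6 s ≈ 16.77 days

Final answer: 16.77 days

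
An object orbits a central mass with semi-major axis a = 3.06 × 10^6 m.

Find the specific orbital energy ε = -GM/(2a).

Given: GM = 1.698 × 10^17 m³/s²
a = 3.06 × 10^6 m
GM = 1.698 × 10^17 m³/s²
2a = 6.12 × 10^6 m
ε = −GM/(2a) = -2.77451 × 10^10 J/kg ≈ -27.75 GJ/kg

Final answer: -27.75 GJ/kg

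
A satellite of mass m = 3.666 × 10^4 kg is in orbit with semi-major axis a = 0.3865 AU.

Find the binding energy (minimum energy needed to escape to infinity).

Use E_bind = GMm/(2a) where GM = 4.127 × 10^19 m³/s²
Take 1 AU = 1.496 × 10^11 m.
a = 0.3865 AU = 5.78204 × 10^10 m
GM = 4.127 × 10^19 m³/s²
m = 3.666 × 10^4 kg
GMm = 4.127 × 10^19 × 36660 = 1.51296 × 10^24 m³·kg/s²
2a = 1.15641 × 10^11 m
E_bind = GMm/(2a) = 1.30833 × 10^13 J ≈ 13.08 TJ

Final answer: 13.08 TJ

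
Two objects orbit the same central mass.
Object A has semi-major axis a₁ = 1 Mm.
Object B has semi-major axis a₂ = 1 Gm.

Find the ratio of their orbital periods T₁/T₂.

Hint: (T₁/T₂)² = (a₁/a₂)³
a₁ = 1 Mm = 1 × 10^6 m
a₂ = 1 Gm = 1 × 10^9 m
a₁/a₂ = 0.001
T₁/T₂ = (a₁/a₂)^(3/2) = (0.001)^1.5 = 3.16228 × 10^-5

Final answer: T₁/T₂ = 3.162 × 10^-5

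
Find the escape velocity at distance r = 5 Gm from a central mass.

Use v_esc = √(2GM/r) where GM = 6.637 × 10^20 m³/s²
r = 5 Gm = 5 × 10^9 m
GM = 6.637 × 10^20 m³/s²
2GM/r = 2 × (6.637 × 10^20) / (5 × 10^9) = 2.6548 × 10^11 m²/s²
v_esc = √(2GM/r) = 515248 m/s ≈ 515.2 km/s

Final answer: 515.2 km/s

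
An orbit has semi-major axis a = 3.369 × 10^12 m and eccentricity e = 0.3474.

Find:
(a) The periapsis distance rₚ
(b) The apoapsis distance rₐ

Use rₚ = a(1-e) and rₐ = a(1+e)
a = 3.369 × 10^12 m
e = 0.3474:  1 − e = 0.6526,  1 + e = 1.3474
(a) rₚ = a(1 − e) = 3.369 × 10^12 m × 0.6526 = 2.19861 × 10^12 m ≈ 2.199 × 10^12 m
(b) rₐ = a(1 + e) = 3.369 × 10^12 m × 1.3474 = 4.53939 × 10^12 m ≈ 4.539 × 10^12 m

Final answer:
(a) rₚ = 2.199 × 10^12 m
(b) rₐ = 4.539 × 10^12 m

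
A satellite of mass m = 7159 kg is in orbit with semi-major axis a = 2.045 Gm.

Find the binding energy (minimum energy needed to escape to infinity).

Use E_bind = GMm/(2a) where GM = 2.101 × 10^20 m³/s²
a = 2.045 Gm = 2.045 × 10^9 m
GM = 2.101 × 10^20 m³/s²
m = 7159 kg
GMm = 2.101 × 10^20 × 7159 = 1.50411 × 10^24 m³·kg/s²
2a = 4.09 × 10^9 m
E_bind = GMm/(2a) = 3.67752 × 10^14 J ≈ 367.8 TJ

Final answer: 367.8 TJ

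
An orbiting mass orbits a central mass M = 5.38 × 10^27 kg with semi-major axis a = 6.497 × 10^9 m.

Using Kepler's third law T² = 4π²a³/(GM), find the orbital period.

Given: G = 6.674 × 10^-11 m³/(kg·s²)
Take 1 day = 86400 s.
M = 5.38 × 10^27 kg
GM = G × M = 6.674 × 10^-11 × 5.38 × 10^27 = 3.59061 × 10^17 m³/s²
a = 6.497 × 10^9 m
a³ = 2.74245 × 10^29 m³
T = 2π √(a³/GM) = 2π √((2.74245 × 10^29) / (3.59061 × 10^17)) = 2π × 873947 s
T = 5.49117 × 10^6 s ≈ 63.56 days

Final answer: 63.56 days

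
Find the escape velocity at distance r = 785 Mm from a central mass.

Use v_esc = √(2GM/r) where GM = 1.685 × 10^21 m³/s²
r = 785 Mm = 7.85 × 10^8 m
GM = 1.685 × 10^21 m³/s²
2GM/r = 2 × (1.685 × 10^21) / (7.85 × 10^8) = 4.29299 × 10^12 m²/s²
v_esc = √(2GM/r) = 2.07195 × 10^6 m/s ≈ 2072 km/s

Final answer: 2072 km/s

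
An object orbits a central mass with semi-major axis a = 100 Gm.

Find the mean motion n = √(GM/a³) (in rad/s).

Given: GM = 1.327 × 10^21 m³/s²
a = 100 Gm = 1 × 10^11 m
GM = 1.327 × 10^21 m³/s²
a³ = 1 × 10^33 m³
GM/a³ = (1.327 × 10^21) / (1 × 10^33) = 1.327 × 10^-12 s⁻²
n = √(GM/a³) = 1.15195 × 10^-6 rad/s ≈ 1.152 × 10^-6 rad/s

Final answer: n = 1.152 × 10^-6 rad/s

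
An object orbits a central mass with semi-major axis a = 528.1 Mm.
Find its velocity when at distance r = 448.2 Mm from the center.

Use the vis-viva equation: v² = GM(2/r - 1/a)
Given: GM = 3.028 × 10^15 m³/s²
a = 528.1 Mm = 5.281 × 10^8 m
r = 448.2 Mm = 4.482 × 10^8 m
GM = 3.028 × 10^15 m³/s²
2/r − 1/a = 4.46229 × 10^-9 − 1.89358 × 10^-9 = 2.56871 × 10^-9 m⁻¹
v² = GM (2/r − 1/a) = 7.77806 × 10^6 m²/s²
v = 2788.92 m/s ≈ 2.789 km/s

Final answer: 2.789 km/s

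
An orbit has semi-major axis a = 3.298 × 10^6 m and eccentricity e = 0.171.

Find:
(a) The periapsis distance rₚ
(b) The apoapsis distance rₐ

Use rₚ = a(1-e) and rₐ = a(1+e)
a = 3.298 × 10^6 m
e = 0.171:  1 − e = 0.829,  1 + e = 1.171
(a) rₚ = a(1 − e) = 3.298 × 10^6 m × 0.829 = 2.73404 × 10^6 m ≈ 2.734 × 10^6 m
(b) rₐ = a(1 + e) = 3.298 × 10^6 m × 1.171 = 3.86196 × 10^6 m ≈ 3.862 × 10^6 m

Final answer:
(a) rₚ = 2.734 × 10^6 m
(b) rₐ = 3.862 × 10^6 m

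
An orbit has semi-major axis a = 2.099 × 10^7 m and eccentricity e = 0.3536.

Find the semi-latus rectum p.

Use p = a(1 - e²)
a = 2.099 × 10^7 m
e = 0.3536,  e² = 0.125033,  1 − e² = 0.874967
p = a(1 − e²) = 2.099 × 10^7 m × 0.874967 = 1.83656 × 10^7 m ≈ 1.837 × 10^7 m

Final answer: p = 1.837 × 10^7 m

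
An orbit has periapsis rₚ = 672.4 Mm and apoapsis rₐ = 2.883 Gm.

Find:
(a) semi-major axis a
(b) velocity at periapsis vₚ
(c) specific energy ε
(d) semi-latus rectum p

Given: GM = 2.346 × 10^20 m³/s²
rₚ = 672.4 Mm = 6.724 × 10^8 m
rₐ = 2.883 Gm = 2.883 × 10^9 m
GM = 2.346 × 10^20 m³/s²
a = (rₚ + rₐ)/2 = 1.7777 × 10^9 m
e = (rₐ − rₚ)/(rₐ + rₚ) = (2.2106 × 10^9) / (3.5554 × 10^9) = 0.621758
(a) a = 1.7777 × 10^9 m ≈ 1.778 Gm
(b) vₚ² = GM (2/rₚ − 1/a) = 2.346 × 10^20 × (2.97442 × 10^-9 − 5.62525 × 10^-10) = 5.65831 × 10^11 m²/s²;  vₚ = 752217 m/s ≈ 752.2 km/s
(c) 2a = 3.5554 × 10^9 m;  ε = −GM/(2a) = -6.59841 × 10^10 J/kg ≈ -65.98 GJ/kg
(d) 1 − e² = 0.613416;  p = a(1 − e²) = 1.7777 × 10^9 × 0.613416 = 1.09047 × 10^9 m ≈ 1.09 Gm

Final answer:
(a) semi-major axis a = 1.778 Gm
(b) velocity at periapsis vₚ = 752.2 km/s
(c) specific energy ε = -65.98 GJ/kg
(d) semi-latus rectum p = 1.09 Gm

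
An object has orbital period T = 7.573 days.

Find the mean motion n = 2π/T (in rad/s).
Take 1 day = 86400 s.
T = 7.573 days = 654307 s
n = 2π / 654307 s = 9.60281 × 10^-6 rad/s ≈ 9.603 × 10^-6 rad/s

Final answer: n = 9.603 × 10^-6 rad/s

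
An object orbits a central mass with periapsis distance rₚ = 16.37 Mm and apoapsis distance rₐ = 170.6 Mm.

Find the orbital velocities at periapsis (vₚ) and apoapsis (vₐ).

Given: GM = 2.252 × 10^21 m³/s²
rₚ = 16.37 Mm = 1.637 × 10^7 m
rₐ = 170.6 Mm = 1.706 × 10^8 m
GM = 2.252 × 10^21 m³/s²
a = (rₚ + rₐ)/2 = 9.3485 × 10^7 m
Vis-viva: v² = GM (2/r − 1/a)
vₚ² = 2.252 × 10^21 × (1.22175 × 10^-7 − 1.06969 × 10^-8) = 2.51048 × 10^14 m²/s²
vₚ = 1.58445 × 10^7 m/s ≈ 1.584 × 10^4 km/s
vₐ² = 2.252 × 10^21 × (1.17233 × 10^-8 − 1.06969 × 10^-8) = 2.31151 × 10^12 m²/s²
vₐ = 1.52037 × 10^6 m/s ≈ 1520 km/s

Final answer: vₚ = 1.584 × 10^4 km/s, vₐ = 1520 km/s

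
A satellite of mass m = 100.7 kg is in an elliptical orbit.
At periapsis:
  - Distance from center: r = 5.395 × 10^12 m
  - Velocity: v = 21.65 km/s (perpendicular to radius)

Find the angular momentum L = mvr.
r = 5.395 × 10^12 m
v = 21.65 km/s = 21650 m/s
vr = 21650 × 5.395 × 10^12 = 1.16802 × 10^17 m²/s
L = m × vr = 100.7 × 1.16802 × 10^17 = 1.17619 × 10^19 kg·m²/s ≈ 1.176 × 10^19 kg·m²/s

Final answer: L = 1.176 × 10^19 kg·m²/s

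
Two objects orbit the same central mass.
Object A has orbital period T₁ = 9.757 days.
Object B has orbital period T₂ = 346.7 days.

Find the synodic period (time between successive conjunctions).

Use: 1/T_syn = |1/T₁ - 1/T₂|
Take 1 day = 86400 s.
T₁ = 9.757 days = 843005 s
T₂ = 346.7 days = 2.99549 × 10^7 s
1/T₁ = 1.18623 × 10^-6 s⁻¹
1/T₂ = 3.33835 × 10^-8 s⁻¹
|1/T₁ − 1/T₂| = 1.15285 × 10^-6 s⁻¹
T_syn = 1 / |1/T₁ − 1/T₂| = 867416 s ≈ 10.04 days

Final answer: T_syn = 10.04 days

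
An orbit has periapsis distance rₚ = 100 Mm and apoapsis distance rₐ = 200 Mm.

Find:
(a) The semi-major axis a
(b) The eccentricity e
rₚ = 100 Mm = 1 × 10^8 m
rₐ = 200 Mm = 2 × 10^8 m
(a) a = (rₚ + rₐ)/2 = 1.5 × 10^8 m ≈ 150 Mm
(b) e = (rₐ − rₚ)/(rₐ + rₚ) = (1 × 10^8) / (3 × 10^8) = 0.333333

Final answer:
(a) a = 150 Mm
(b) e = 0.3333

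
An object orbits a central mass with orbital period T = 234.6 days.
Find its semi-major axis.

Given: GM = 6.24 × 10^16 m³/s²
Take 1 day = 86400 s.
T = 234.6 days = 2.02694 × 10^7 s
GM = 6.24 × 10^16 m³/s²
Kepler's third law: a³ = GM T² / (4π²)
T² = 4.1085 × 10^14 s²
a³ = (6.24 × 10^16) × (4.1085 × 10^14) / (4π²) = 6.49394 × 10^29 m³
a = (a³)^(1/3) = 8.6597 × 10^9 m ≈ 8.66 × 10^9 m

Final answer: 8.66 × 10^9 m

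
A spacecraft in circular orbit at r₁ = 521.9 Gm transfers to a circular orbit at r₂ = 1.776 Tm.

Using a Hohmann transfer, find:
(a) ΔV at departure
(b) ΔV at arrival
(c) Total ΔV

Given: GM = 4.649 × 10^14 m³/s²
r₁ = 521.9 Gm = 5.219 × 10^11 m
r₂ = 1.776 Tm = 1.776 × 10^12 m
GM = 4.649 × 10^14 m³/s²
Transfer ellipse: a_t = (r₁ + r₂)/2 = 1.14895 × 10^12 m
Circular speed at r₁: v₁ = √(GM/r₁) = 29.846 m/s
Transfer speed at r₁ (periapsis): v₁ₜ = √(GM(2/r₁ − 1/a_t)) = 37.1071 m/s
(a) ΔV₁ = v₁ₜ − v₁ = 7.2611 m/s ≈ 7.261 m/s
Circular speed at r₂: v₂ = √(GM/r₂) = 16.1792 m/s
Transfer speed at r₂ (apoapsis): v₂ₜ = √(GM(2/r₂ − 1/a_t)) = 10.9044 m/s
(b) ΔV₂ = v₂ − v₂ₜ = 5.27486 m/s ≈ 5.275 m/s
(c) ΔV_total = ΔV₁ + ΔV₂ = 12.536 m/s ≈ 12.54 m/s

Final answer:
(a) ΔV₁ = 7.261 m/s
(b) ΔV₂ = 5.275 m/s
(c) ΔV_total = 12.54 m/s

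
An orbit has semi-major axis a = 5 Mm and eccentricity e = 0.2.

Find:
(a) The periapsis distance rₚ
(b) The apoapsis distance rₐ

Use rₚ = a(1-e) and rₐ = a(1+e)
a = 5 Mm = 5 × 10^6 m
e = 0.2:  1 − e = 0.8,  1 + e = 1.2
(a) rₚ = a(1 − e) = 5 × 10^6 m × 0.8 = 4 × 10^6 m ≈ 4 Mm
(b) rₐ = a(1 + e) = 5 × 10^6 m × 1.2 = 6 × 10^6 m ≈ 6 Mm

Final answer:
(a) rₚ = 4 Mm
(b) rₐ = 6 Mm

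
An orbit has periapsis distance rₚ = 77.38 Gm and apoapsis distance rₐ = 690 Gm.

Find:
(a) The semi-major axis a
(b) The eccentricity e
rₚ = 77.38 Gm = 7.738 × 10^10 m
rₐ = 690 Gm = 6.9 × 10^11 m
(a) a = (rₚ + rₐ)/2 = 3.8369 × 10^11 m ≈ 383.7 Gm
(b) e = (rₐ − rₚ)/(rₐ + rₚ) = (6.1262 × 10^11) / (7.6738 × 10^11) = 0.798327

Final answer:
(a) a = 383.7 Gm
(b) e = 0.7983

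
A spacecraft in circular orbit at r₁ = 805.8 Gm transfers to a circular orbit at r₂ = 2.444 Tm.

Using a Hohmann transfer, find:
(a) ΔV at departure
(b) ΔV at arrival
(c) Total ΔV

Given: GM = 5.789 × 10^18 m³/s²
r₁ = 805.8 Gm = 8.058 × 10^11 m
r₂ = 2.444 Tm = 2.444 × 10^12 m
GM = 5.789 × 10^18 m³/s²
Transfer ellipse: a_t = (r₁ + r₂)/2 = 1.6249 × 10^12 m
Circular speed at r₁: v₁ = √(GM/r₁) = 2680.33 m/s
Transfer speed at r₁ (periapsis): v₁ₜ = √(GM(2/r₁ − 1/a_t)) = 3287.19 m/s
(a) ΔV₁ = v₁ₜ − v₁ = 606.865 m/s ≈ 606.9 m/s
Circular speed at r₂: v₂ = √(GM/r₂) = 1539.04 m/s
Transfer speed at r₂ (apoapsis): v₂ₜ = √(GM(2/r₂ − 1/a_t)) = 1083.81 m/s
(b) ΔV₂ = v₂ − v₂ₜ = 455.239 m/s ≈ 455.2 m/s
(c) ΔV_total = ΔV₁ + ΔV₂ = 1062.1 m/s ≈ 1.062 km/s

Final answer:
(a) ΔV₁ = 606.9 m/s
(b) ΔV₂ = 455.2 m/s
(c) ΔV_total = 1.062 km/s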